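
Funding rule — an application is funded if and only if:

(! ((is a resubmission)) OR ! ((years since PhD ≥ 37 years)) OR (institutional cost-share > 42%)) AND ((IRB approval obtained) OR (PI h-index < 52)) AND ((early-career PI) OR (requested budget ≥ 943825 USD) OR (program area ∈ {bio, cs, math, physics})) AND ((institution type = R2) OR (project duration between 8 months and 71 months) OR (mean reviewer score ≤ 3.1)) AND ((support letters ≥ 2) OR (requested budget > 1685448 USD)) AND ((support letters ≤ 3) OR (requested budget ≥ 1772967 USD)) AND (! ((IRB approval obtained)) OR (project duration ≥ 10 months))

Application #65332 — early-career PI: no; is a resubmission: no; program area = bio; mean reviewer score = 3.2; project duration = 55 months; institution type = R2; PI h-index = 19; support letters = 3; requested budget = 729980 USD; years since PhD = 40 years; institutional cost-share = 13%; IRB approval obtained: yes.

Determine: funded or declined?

Funded

Atomic conditions:
  is a resubmission: no → false
  years since PhD ≥ 37 years: 40 ≥ 37 is true
  institutional cost-share > 42%: 13 > 42 is false
  IRB approval obtained: yes → true
  PI h-index < 52: 19 < 52 is true
  early-career PI: no → false
  requested budget ≥ 943825 USD: 729980 ≥ 943825 is false
  program area ∈ {bio, cs, math, physics}: bio is in the set → true
  institution type = R2: R2 == R2 is true
  project duration between 8 months and 71 months: 55 in [8, 71] is true
  mean reviewer score ≤ 3.1: 3.2 ≤ 3.1 is false
  support letters ≥ 2: 3 ≥ 2 is true
  requested budget > 1685448 USD: 729980 > 1685448 is false
  support letters ≤ 3: 3 ≤ 3 is true
  requested budget ≥ 1772967 USD: 729980 ≥ 1772967 is false
  project duration ≥ 10 months: 55 ≥ 10 is true
Combine:
[1.1] NOT false = true
[1.2] NOT true = false
[1] true OR false OR false = true
[2] true OR true = true
[3] false OR false OR true = true
[4] true OR true OR false = true
[5] true OR false = true
[6] true OR false = true
[7.1] NOT true = false
[7] false OR true = true
[root] true AND true AND true AND true AND true AND true AND true = true
Overall: true → funded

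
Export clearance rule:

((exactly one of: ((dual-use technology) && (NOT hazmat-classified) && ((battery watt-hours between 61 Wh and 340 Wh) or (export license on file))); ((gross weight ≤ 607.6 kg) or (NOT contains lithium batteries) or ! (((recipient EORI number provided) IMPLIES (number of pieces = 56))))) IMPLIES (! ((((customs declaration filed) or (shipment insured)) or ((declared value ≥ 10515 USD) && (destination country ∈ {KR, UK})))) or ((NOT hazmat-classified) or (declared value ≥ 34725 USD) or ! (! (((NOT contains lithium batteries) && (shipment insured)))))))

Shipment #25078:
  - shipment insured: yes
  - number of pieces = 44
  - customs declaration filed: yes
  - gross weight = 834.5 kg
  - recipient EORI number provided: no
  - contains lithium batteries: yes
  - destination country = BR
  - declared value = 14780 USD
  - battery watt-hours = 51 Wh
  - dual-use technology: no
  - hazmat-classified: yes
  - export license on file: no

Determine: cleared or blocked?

Cleared

Atomic conditions:
  dual-use technology: no → false
  NOT hazmat-classified: yes → false
  battery watt-hours between 61 Wh and 340 Wh: 51 in [61, 340] is false
  export license on file: no → false
  gross weight ≤ 607.6 kg: 834.5 ≤ 607.6 is false
  NOT contains lithium batteries: yes → false
  recipient EORI number provided: no → false
  number of pieces = 56: 44 == 56 is false
  customs declaration filed: yes → true
  shipment insured: yes → true
  declared value ≥ 10515 USD: 14780 ≥ 10515 is true
  destination country ∈ {KR, UK}: BR is not in the set → false
  declared value ≥ 34725 USD: 14780 ≥ 34725 is false
Combine:
[1.1.3] false OR false = false
[1.1] false AND false AND false = false
[1.2.3.1] false → false (antecedent false ⇒ implication holds) = true
[1.2.3] NOT true = false
[1.2] false OR false OR false = false
[1] exactly-one(false, false) = false
[2.1.1.1] true OR true = true
[2.1.1.2] true AND false = false
[2.1.1] true OR false = true
[2.1] NOT true = false
[2.2.3.1.1] false AND true = false
[2.2.3.1] NOT false = true
[2.2.3] NOT true = false
[2.2] false OR false OR false = false
[2] false OR false = false
[root] false → false (antecedent false ⇒ implication holds) = true
Overall: true → cleared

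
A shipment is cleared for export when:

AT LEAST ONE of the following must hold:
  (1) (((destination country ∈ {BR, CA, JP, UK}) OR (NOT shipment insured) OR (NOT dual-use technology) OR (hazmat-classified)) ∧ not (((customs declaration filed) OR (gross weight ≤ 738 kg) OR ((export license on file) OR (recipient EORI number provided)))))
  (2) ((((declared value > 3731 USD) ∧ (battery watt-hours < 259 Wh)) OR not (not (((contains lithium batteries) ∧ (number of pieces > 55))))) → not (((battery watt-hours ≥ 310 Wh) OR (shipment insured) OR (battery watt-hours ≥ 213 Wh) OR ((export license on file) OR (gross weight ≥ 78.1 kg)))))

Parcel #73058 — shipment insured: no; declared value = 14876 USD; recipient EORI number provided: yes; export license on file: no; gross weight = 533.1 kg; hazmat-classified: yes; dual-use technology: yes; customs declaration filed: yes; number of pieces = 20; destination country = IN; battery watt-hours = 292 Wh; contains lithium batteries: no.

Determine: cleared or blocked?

Atomic conditions:
  destination country ∈ {BR, CA, JP, UK}: IN is not in the set → false
  NOT shipment insured: no → true
  NOT dual-use technology: yes → false
  hazmat-classified: yes → true
  customs declaration filed: yes → true
  gross weight ≤ 738 kg: 533.1 ≤ 738 is true
  export license on file: no → false
  recipient EORI number provided: yes → true
  declared value > 3731 USD: 14876 > 3731 is true
  battery watt-hours < 259 Wh: 292 < 259 is false
  contains lithium batteries: no → false
  number of pieces > 55: 20 > 55 is false
  battery watt-hours ≥ 310 Wh: 292 ≥ 310 is false
  shipment insured: no → false
  battery watt-hours ≥ 213 Wh: 292 ≥ 213 is true
  gross weight ≥ 78.1 kg: 533.1 ≥ 78.1 is true
Combine:
[1.1] false OR true OR false OR true = true
[1.2.1.3] false OR true = true
[1.2.1] true OR true OR true = true
[1.2] NOT true = false
[1] true AND false = false
[2.1.1] true AND false = false
[2.1.2.1.1] false AND false = false
[2.1.2.1] NOT false = true
[2.1.2] NOT true = false
[2.1] false OR false = false
[2.2.1.4] false OR true = true
[2.2.1] false OR false OR true OR true = true
[2.2] NOT true = false
[2] false → false (antecedent false ⇒ implication holds) = true
[root] false OR true = true
Overall: true → cleared

Cleared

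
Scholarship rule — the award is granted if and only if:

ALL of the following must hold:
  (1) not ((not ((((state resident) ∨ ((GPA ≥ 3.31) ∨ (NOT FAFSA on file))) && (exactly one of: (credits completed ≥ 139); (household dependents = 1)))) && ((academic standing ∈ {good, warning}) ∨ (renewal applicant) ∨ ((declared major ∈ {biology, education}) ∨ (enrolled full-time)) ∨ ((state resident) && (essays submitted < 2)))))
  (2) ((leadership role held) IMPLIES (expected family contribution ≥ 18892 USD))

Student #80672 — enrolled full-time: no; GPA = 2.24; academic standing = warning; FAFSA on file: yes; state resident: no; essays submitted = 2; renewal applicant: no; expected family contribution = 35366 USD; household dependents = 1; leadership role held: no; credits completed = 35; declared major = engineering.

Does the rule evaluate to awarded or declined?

Declined

Atomic conditions:
  state resident: no → false
  GPA ≥ 3.31: 2.24 ≥ 3.31 is false
  NOT FAFSA on file: yes → false
  credits completed ≥ 139: 35 ≥ 139 is false
  household dependents = 1: 1 == 1 is true
  academic standing ∈ {good, warning}: warning is in the set → true
  renewal applicant: no → false
  declared major ∈ {biology, education}: engineering is not in the set → false
  enrolled full-time: no → false
  essays submitted < 2: 2 < 2 is false
  leadership role held: no → false
  expected family contribution ≥ 18892 USD: 35366 ≥ 18892 is true
Combine:
[1.1.1.1.1.2] false OR false = false
[1.1.1.1.1] false OR false = false
[1.1.1.1.2] exactly-one(false, true) = true
[1.1.1.1] false AND true = false
[1.1.1] NOT false = true
[1.1.2.3] false OR false = false
[1.1.2.4] false AND false = false
[1.1.2] true OR false OR false OR false = true
[1.1] true AND true = true
[1] NOT true = false
[2] false → true (antecedent false ⇒ implication holds) = true
[root] false AND true = false
Overall: false → declined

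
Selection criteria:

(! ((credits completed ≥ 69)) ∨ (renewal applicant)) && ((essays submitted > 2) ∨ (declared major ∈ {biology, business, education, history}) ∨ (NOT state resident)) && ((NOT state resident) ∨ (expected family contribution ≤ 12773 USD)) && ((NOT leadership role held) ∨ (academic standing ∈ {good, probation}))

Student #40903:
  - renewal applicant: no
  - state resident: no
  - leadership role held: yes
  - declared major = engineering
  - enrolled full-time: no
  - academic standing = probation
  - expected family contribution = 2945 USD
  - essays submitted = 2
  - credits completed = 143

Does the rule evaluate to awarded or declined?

Atomic conditions:
  credits completed ≥ 69: 143 ≥ 69 is true
  renewal applicant: no → false
  essays submitted > 2: 2 > 2 is false
  declared major ∈ {biology, business, education, history}: engineering is not in the set → false
  NOT state resident: no → true
  expected family contribution ≤ 12773 USD: 2945 ≤ 12773 is true
  NOT leadership role held: yes → false
  academic standing ∈ {good, probation}: probation is in the set → true
Combine:
[1.1] NOT true = false
[1] false OR false = false
[2] false OR false OR true = true
[3] true OR true = true
[4] false OR true = true
[root] false AND true AND true AND true = false
Overall: false → declined

Declined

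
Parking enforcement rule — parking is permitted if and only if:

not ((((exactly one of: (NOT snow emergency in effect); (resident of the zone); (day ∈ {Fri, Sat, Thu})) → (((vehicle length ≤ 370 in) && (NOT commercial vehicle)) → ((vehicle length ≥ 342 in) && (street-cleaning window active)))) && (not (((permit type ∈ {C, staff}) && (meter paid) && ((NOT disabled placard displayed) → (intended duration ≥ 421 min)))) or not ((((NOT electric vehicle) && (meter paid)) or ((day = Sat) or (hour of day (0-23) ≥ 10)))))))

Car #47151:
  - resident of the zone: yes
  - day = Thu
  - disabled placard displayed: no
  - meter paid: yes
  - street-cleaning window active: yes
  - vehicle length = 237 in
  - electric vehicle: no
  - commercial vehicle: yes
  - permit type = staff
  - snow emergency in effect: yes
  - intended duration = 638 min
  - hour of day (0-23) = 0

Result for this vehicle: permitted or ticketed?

Permitted

Atomic conditions:
  NOT snow emergency in effect: yes → false
  resident of the zone: yes → true
  day ∈ {Fri, Sat, Thu}: Thu is in the set → true
  vehicle length ≤ 370 in: 237 ≤ 370 is true
  NOT commercial vehicle: yes → false
  vehicle length ≥ 342 in: 237 ≥ 342 is false
  street-cleaning window active: yes → true
  permit type ∈ {C, staff}: staff is in the set → true
  meter paid: yes → true
  NOT disabled placard displayed: no → true
  intended duration ≥ 421 min: 638 ≥ 421 is true
  NOT electric vehicle: no → true
  day = Sat: Thu == Sat is false
  hour of day (0-23) ≥ 10: 0 ≥ 10 is false
Combine:
[1.1.1] exactly-one(false, true, true) = false
[1.1.2.1] true AND false = false
[1.1.2.2] false AND true = false
[1.1.2] false → false (antecedent false ⇒ implication holds) = true
[1.1] false → true (antecedent false ⇒ implication holds) = true
[1.2.1.1.3] true → true = true
[1.2.1.1] true AND true AND true = true
[1.2.1] NOT true = false
[1.2.2.1.1] true AND true = true
[1.2.2.1.2] false OR false = false
[1.2.2.1] true OR false = true
[1.2.2] NOT true = false
[1.2] false OR false = false
[1] true AND false = false
[root] NOT false = true
Overall: true → permitted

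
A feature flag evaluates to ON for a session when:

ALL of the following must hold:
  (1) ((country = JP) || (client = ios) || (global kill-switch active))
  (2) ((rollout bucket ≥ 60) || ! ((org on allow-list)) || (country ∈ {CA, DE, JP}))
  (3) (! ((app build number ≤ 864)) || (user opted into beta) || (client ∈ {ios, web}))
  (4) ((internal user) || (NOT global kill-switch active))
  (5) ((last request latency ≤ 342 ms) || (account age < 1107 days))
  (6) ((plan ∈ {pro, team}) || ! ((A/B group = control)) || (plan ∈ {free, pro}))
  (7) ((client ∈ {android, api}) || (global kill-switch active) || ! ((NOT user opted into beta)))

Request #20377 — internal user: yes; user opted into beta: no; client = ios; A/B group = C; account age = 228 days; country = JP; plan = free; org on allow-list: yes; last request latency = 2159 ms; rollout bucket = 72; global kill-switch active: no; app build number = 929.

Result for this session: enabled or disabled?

Atomic conditions:
  country = JP: JP == JP is true
  client = ios: ios == ios is true
  global kill-switch active: no → false
  rollout bucket ≥ 60: 72 ≥ 60 is true
  org on allow-list: yes → true
  country ∈ {CA, DE, JP}: JP is in the set → true
  app build number ≤ 864: 929 ≤ 864 is false
  user opted into beta: no → false
  client ∈ {ios, web}: ios is in the set → true
  internal user: yes → true
  NOT global kill-switch active: no → true
  last request latency ≤ 342 ms: 2159 ≤ 342 is false
  account age < 1107 days: 228 < 1107 is true
  plan ∈ {pro, team}: free is not in the set → false
  A/B group = control: C == control is false
  plan ∈ {free, pro}: free is in the set → true
  client ∈ {android, api}: ios is not in the set → false
  NOT user opted into beta: no → true
Combine:
[1] true OR true OR false = true
[2.2] NOT true = false
[2] true OR false OR true = true
[3.1] NOT false = true
[3] true OR false OR true = true
[4] true OR true = true
[5] false OR true = true
[6.2] NOT false = true
[6] false OR true OR true = true
[7.3] NOT true = false
[7] false OR false OR false = false
[root] true AND true AND true AND true AND true AND true AND false = false
Overall: false → disabled

Disabled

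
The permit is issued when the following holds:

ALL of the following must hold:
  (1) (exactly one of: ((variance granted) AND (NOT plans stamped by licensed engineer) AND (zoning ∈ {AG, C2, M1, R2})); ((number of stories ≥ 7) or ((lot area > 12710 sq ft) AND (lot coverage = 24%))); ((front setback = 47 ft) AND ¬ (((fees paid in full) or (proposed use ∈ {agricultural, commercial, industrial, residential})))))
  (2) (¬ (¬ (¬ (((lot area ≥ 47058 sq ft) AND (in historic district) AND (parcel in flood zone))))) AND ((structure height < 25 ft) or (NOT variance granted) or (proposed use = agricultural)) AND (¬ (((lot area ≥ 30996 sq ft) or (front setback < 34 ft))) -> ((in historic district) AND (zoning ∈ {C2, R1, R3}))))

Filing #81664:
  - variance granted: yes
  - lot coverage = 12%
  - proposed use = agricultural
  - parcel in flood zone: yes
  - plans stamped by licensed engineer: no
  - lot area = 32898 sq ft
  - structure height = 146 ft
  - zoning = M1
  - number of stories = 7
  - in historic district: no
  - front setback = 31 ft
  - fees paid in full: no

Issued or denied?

Denied

Atomic conditions:
  variance granted: yes → true
  NOT plans stamped by licensed engineer: no → true
  zoning ∈ {AG, C2, M1, R2}: M1 is in the set → true
  number of stories ≥ 7: 7 ≥ 7 is true
  lot area > 12710 sq ft: 32898 > 12710 is true
  lot coverage = 24%: 12 == 24 is false
  front setback = 47 ft: 31 == 47 is false
  fees paid in full: no → false
  proposed use ∈ {agricultural, commercial, industrial, residential}: agricultural is in the set → true
  lot area ≥ 47058 sq ft: 32898 ≥ 47058 is false
  in historic district: no → false
  parcel in flood zone: yes → true
  structure height < 25 ft: 146 < 25 is false
  NOT variance granted: yes → false
  proposed use = agricultural: agricultural == agricultural is true
  lot area ≥ 30996 sq ft: 32898 ≥ 30996 is true
  front setback < 34 ft: 31 < 34 is true
  zoning ∈ {C2, R1, R3}: M1 is not in the set → false
Combine:
[1.1] true AND true AND true = true
[1.2.2] true AND false = false
[1.2] true OR false = true
[1.3.2.1] false OR true = true
[1.3.2] NOT true = false
[1.3] false AND false = false
[1] exactly-one(true, true, false) = false
[2.1.1.1.1] false AND false AND true = false
[2.1.1.1] NOT false = true
[2.1.1] NOT true = false
[2.1] NOT false = true
[2.2] false OR false OR true = true
[2.3.1.1] true OR true = true
[2.3.1] NOT true = false
[2.3.2] false AND false = false
[2.3] false → false (antecedent false ⇒ implication holds) = true
[2] true AND true AND true = true
[root] false AND true = false
Overall: false → denied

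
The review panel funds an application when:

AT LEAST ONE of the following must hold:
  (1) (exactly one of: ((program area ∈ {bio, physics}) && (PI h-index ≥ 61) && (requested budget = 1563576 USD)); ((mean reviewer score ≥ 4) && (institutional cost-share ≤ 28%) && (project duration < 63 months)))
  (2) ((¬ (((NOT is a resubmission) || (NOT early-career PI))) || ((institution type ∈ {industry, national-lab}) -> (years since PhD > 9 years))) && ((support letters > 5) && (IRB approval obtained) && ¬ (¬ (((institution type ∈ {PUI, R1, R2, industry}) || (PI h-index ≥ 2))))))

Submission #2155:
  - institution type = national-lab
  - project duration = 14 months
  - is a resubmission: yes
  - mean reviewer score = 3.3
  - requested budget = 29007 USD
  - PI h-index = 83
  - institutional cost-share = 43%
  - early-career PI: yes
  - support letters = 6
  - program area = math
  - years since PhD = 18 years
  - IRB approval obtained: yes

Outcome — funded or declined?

Atomic conditions:
  program area ∈ {bio, physics}: math is not in the set → false
  PI h-index ≥ 61: 83 ≥ 61 is true
  requested budget = 1563576 USD: 29007 == 1563576 is false
  mean reviewer score ≥ 4: 3.3 ≥ 4 is false
  institutional cost-share ≤ 28%: 43 ≤ 28 is false
  project duration < 63 months: 14 < 63 is true
  NOT is a resubmission: yes → false
  NOT early-career PI: yes → false
  institution type ∈ {industry, national-lab}: national-lab is in the set → true
  years since PhD > 9 years: 18 > 9 is true
  support letters > 5: 6 > 5 is true
  IRB approval obtained: yes → true
  institution type ∈ {PUI, R1, R2, industry}: national-lab is not in the set → false
  PI h-index ≥ 2: 83 ≥ 2 is true
Combine:
[1.1] false AND true AND false = false
[1.2] false AND false AND true = false
[1] exactly-one(false, false) = false
[2.1.1.1] false OR false = false
[2.1.1] NOT false = true
[2.1.2] true → true = true
[2.1] true OR true = true
[2.2.3.1.1] false OR true = true
[2.2.3.1] NOT true = false
[2.2.3] NOT false = true
[2.2] true AND true AND true = true
[2] true AND true = true
[root] false OR true = true
Overall: true → funded

Funded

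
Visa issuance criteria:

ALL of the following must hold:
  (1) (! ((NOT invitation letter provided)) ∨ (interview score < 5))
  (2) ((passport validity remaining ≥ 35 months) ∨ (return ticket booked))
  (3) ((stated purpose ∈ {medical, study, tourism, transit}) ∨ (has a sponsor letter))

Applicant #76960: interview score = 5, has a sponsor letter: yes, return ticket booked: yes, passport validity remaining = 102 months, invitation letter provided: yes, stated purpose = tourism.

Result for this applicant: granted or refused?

Atomic conditions:
  NOT invitation letter provided: yes → false
  interview score < 5: 5 < 5 is false
  passport validity remaining ≥ 35 months: 102 ≥ 35 is true
  return ticket booked: yes → true
  stated purpose ∈ {medical, study, tourism, transit}: tourism is in the set → true
  has a sponsor letter: yes → true
Combine:
[1.1] NOT false = true
[1] true OR false = true
[2] true OR true = true
[3] true OR true = true
[root] true AND true AND true = true
Overall: true → granted

Granted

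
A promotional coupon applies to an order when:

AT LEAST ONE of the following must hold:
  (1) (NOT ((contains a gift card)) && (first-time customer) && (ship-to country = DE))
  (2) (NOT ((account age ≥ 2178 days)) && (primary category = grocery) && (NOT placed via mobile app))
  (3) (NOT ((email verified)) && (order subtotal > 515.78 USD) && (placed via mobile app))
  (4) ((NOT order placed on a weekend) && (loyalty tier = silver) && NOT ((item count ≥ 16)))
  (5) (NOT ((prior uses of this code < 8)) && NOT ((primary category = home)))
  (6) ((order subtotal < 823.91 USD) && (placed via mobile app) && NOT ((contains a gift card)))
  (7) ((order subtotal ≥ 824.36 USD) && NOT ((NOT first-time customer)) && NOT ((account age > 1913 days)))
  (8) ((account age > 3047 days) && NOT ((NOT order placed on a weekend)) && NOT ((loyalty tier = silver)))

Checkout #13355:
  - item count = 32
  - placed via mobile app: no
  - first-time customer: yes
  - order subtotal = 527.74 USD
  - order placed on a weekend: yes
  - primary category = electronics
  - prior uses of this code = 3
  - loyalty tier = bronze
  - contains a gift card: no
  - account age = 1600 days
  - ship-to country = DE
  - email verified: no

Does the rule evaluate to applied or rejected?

Applied

Atomic conditions:
  contains a gift card: no → false
  first-time customer: yes → true
  ship-to country = DE: DE == DE is true
  account age ≥ 2178 days: 1600 ≥ 2178 is false
  primary category = grocery: electronics == grocery is false
  NOT placed via mobile app: no → true
  email verified: no → false
  order subtotal > 515.78 USD: 527.74 > 515.78 is true
  placed via mobile app: no → false
  NOT order placed on a weekend: yes → false
  loyalty tier = silver: bronze == silver is false
  item count ≥ 16: 32 ≥ 16 is true
  prior uses of this code < 8: 3 < 8 is true
  primary category = home: electronics == home is false
  order subtotal < 823.91 USD: 527.74 < 823.91 is true
  order subtotal ≥ 824.36 USD: 527.74 ≥ 824.36 is false
  NOT first-time customer: yes → false
  account age > 1913 days: 1600 > 1913 is false
  account age > 3047 days: 1600 > 3047 is false
Combine:
[1.1] NOT false = true
[1] true AND true AND true = true
[2.1] NOT false = true
[2] true AND false AND true = false
[3.1] NOT false = true
[3] true AND true AND false = false
[4.3] NOT true = false
[4] false AND false AND false = false
[5.1] NOT true = false
[5.2] NOT false = true
[5] false AND true = false
[6.3] NOT false = true
[6] true AND false AND true = false
[7.2] NOT false = true
[7.3] NOT false = true
[7] false AND true AND true = false
[8.2] NOT false = true
[8.3] NOT false = true
[8] false AND true AND true = false
[root] true OR false OR false OR false OR false OR false OR false OR false = true
Overall: true → applied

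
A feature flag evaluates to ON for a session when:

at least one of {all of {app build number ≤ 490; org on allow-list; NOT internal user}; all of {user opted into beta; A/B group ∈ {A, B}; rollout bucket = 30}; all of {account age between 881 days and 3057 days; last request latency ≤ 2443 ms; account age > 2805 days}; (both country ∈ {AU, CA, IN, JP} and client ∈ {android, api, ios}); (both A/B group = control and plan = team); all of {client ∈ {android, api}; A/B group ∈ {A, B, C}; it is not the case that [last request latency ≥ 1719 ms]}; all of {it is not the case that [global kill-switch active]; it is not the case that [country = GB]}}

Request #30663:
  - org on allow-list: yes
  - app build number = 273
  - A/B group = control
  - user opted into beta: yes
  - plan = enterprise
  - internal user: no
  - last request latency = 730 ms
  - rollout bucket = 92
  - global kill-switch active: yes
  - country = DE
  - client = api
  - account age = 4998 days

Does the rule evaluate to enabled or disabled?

Atomic conditions:
  app build number ≤ 490: 273 ≤ 490 is true
  org on allow-list: yes → true
  NOT internal user: no → true
  user opted into beta: yes → true
  A/B group ∈ {A, B}: control is not in the set → false
  rollout bucket = 30: 92 == 30 is false
  account age between 881 days and 3057 days: 4998 in [881, 3057] is false
  last request latency ≤ 2443 ms: 730 ≤ 2443 is true
  account age > 2805 days: 4998 > 2805 is true
  country ∈ {AU, CA, IN, JP}: DE is not in the set → false
  client ∈ {android, api, ios}: api is in the set → true
  A/B group = control: control == control is true
  plan = team: enterprise == team is false
  client ∈ {android, api}: api is in the set → true
  A/B group ∈ {A, B, C}: control is not in the set → false
  last request latency ≥ 1719 ms: 730 ≥ 1719 is false
  global kill-switch active: yes → true
  country = GB: DE == GB is false
Combine:
[1] true AND true AND true = true
[2] true AND false AND false = false
[3] false AND true AND true = false
[4] false AND true = false
[5] true AND false = false
[6.3] NOT false = true
[6] true AND false AND true = false
[7.1] NOT true = false
[7.2] NOT false = true
[7] false AND true = false
[root] true OR false OR false OR false OR false OR false OR false = true
Overall: true → enabled

Enabled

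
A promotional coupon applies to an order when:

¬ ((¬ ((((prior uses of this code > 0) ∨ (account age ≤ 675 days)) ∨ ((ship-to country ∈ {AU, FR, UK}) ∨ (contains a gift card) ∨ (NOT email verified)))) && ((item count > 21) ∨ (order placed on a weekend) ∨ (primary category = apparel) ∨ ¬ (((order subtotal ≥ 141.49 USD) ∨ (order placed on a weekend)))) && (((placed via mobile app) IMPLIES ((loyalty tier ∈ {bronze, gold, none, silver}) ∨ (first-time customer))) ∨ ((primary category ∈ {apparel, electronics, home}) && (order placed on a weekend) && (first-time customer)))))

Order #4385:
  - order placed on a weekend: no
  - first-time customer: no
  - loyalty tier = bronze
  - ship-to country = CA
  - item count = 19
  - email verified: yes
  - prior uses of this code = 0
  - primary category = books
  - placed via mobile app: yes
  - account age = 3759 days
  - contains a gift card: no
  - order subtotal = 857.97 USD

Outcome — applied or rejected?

Applied

Atomic conditions:
  prior uses of this code > 0: 0 > 0 is false
  account age ≤ 675 days: 3759 ≤ 675 is false
  ship-to country ∈ {AU, FR, UK}: CA is not in the set → false
  contains a gift card: no → false
  NOT email verified: yes → false
  item count > 21: 19 > 21 is false
  order placed on a weekend: no → false
  primary category = apparel: books == apparel is false
  order subtotal ≥ 141.49 USD: 857.97 ≥ 141.49 is true
  placed via mobile app: yes → true
  loyalty tier ∈ {bronze, gold, none, silver}: bronze is in the set → true
  first-time customer: no → false
  primary category ∈ {apparel, electronics, home}: books is not in the set → false
Combine:
[1.1.1.1] false OR false = false
[1.1.1.2] false OR false OR false = false
[1.1.1] false OR false = false
[1.1] NOT false = true
[1.2.4.1] true OR false = true
[1.2.4] NOT true = false
[1.2] false OR false OR false OR false = false
[1.3.1.2] true OR false = true
[1.3.1] true → true = true
[1.3.2] false AND false AND false = false
[1.3] true OR false = true
[1] true AND false AND true = false
[root] NOT false = true
Overall: true → applied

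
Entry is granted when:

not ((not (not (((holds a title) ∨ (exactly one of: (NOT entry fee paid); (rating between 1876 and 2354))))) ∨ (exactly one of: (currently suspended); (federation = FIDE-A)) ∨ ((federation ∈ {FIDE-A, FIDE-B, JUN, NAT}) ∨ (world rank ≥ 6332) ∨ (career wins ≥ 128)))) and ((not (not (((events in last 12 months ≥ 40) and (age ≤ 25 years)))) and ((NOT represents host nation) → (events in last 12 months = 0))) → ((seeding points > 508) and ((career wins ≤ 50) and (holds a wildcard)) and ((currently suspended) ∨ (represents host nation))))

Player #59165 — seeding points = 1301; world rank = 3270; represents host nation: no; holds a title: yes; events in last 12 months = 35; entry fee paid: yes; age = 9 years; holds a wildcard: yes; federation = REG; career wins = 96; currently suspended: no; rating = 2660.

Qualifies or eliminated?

Eliminated

Atomic conditions:
  holds a title: yes → true
  NOT entry fee paid: yes → false
  rating between 1876 and 2354: 2660 in [1876, 2354] is false
  currently suspended: no → false
  federation = FIDE-A: REG == FIDE-A is false
  federation ∈ {FIDE-A, FIDE-B, JUN, NAT}: REG is not in the set → false
  world rank ≥ 6332: 3270 ≥ 6332 is false
  career wins ≥ 128: 96 ≥ 128 is false
  events in last 12 months ≥ 40: 35 ≥ 40 is false
  age ≤ 25 years: 9 ≤ 25 is true
  NOT represents host nation: no → true
  events in last 12 months = 0: 35 == 0 is false
  seeding points > 508: 1301 > 508 is true
  career wins ≤ 50: 96 ≤ 50 is false
  holds a wildcard: yes → true
  represents host nation: no → false
Combine:
[1.1.1.1.1.2] exactly-one(false, false) = false
[1.1.1.1.1] true OR false = true
[1.1.1.1] NOT true = false
[1.1.1] NOT false = true
[1.1.2] exactly-one(false, false) = false
[1.1.3] false OR false OR false = false
[1.1] true OR false OR false = true
[1] NOT true = false
[2.1.1.1.1] false AND true = false
[2.1.1.1] NOT false = true
[2.1.1] NOT true = false
[2.1.2] true → false = false
[2.1] false AND false = false
[2.2.2] false AND true = false
[2.2.3] false OR false = false
[2.2] true AND false AND false = false
[2] false → false (antecedent false ⇒ implication holds) = true
[root] false AND true = false
Overall: false → eliminated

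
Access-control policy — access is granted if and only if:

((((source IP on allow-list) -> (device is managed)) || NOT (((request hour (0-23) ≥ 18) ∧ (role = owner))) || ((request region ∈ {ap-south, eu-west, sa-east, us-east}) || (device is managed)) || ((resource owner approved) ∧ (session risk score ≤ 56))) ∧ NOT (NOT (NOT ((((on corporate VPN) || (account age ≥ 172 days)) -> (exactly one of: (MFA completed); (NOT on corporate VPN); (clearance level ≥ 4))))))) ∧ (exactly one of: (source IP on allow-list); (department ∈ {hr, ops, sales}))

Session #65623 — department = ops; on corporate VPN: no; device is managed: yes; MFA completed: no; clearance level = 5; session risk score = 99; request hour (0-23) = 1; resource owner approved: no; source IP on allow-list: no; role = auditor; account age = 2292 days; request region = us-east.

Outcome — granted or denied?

Granted

Atomic conditions:
  source IP on allow-list: no → false
  device is managed: yes → true
  request hour (0-23) ≥ 18: 1 ≥ 18 is false
  role = owner: auditor == owner is false
  request region ∈ {ap-south, eu-west, sa-east, us-east}: us-east is in the set → true
  resource owner approved: no → false
  session risk score ≤ 56: 99 ≤ 56 is false
  on corporate VPN: no → false
  account age ≥ 172 days: 2292 ≥ 172 is true
  MFA completed: no → false
  NOT on corporate VPN: no → true
  clearance level ≥ 4: 5 ≥ 4 is true
  department ∈ {hr, ops, sales}: ops is in the set → true
Combine:
[1.1.1] false → true (antecedent false ⇒ implication holds) = true
[1.1.2.1] false AND false = false
[1.1.2] NOT false = true
[1.1.3] true OR true = true
[1.1.4] false AND false = false
[1.1] true OR true OR true OR false = true
[1.2.1.1.1.1] false OR true = true
[1.2.1.1.1.2] exactly-one(false, true, true) = false
[1.2.1.1.1] true → false = false
[1.2.1.1] NOT false = true
[1.2.1] NOT true = false
[1.2] NOT false = true
[1] true AND true = true
[2] exactly-one(false, true) = true
[root] true AND true = true
Overall: true → granted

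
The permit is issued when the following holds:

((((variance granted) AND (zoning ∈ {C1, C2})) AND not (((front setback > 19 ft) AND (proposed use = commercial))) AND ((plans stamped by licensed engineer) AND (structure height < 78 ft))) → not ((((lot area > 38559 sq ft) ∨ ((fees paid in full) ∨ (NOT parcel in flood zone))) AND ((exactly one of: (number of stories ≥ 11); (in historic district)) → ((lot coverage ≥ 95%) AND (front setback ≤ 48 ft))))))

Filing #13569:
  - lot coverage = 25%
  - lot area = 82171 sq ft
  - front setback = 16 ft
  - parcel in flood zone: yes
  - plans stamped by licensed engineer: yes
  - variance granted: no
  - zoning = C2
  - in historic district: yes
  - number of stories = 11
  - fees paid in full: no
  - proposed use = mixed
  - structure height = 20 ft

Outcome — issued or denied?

Atomic conditions:
  variance granted: no → false
  zoning ∈ {C1, C2}: C2 is in the set → true
  front setback > 19 ft: 16 > 19 is false
  proposed use = commercial: mixed == commercial is false
  plans stamped by licensed engineer: yes → true
  structure height < 78 ft: 20 < 78 is true
  lot area > 38559 sq ft: 82171 > 38559 is true
  fees paid in full: no → false
  NOT parcel in flood zone: yes → false
  number of stories ≥ 11: 11 ≥ 11 is true
  in historic district: yes → true
  lot coverage ≥ 95%: 25 ≥ 95 is false
  front setback ≤ 48 ft: 16 ≤ 48 is true
Combine:
[1.1] false AND true = false
[1.2.1] false AND false = false
[1.2] NOT false = true
[1.3] true AND true = true
[1] false AND true AND true = false
[2.1.1.2] false OR false = false
[2.1.1] true OR false = true
[2.1.2.1] exactly-one(true, true) = false
[2.1.2.2] false AND true = false
[2.1.2] false → false (antecedent false ⇒ implication holds) = true
[2.1] true AND true = true
[2] NOT true = false
[root] false → false (antecedent false ⇒ implication holds) = true
Overall: true → issued

Issued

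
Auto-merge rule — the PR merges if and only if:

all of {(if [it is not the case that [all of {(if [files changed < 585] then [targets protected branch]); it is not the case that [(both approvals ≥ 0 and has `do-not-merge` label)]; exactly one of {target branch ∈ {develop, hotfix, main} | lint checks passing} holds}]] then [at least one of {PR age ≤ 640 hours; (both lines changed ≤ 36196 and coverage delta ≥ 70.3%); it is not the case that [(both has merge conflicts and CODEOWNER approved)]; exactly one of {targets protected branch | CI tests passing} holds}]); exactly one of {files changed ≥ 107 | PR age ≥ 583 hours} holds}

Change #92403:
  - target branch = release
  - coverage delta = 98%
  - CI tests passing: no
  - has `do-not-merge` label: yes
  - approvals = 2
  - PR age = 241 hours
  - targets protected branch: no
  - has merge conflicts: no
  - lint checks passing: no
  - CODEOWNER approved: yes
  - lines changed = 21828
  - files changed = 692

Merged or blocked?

Merged

Atomic conditions:
  files changed < 585: 692 < 585 is false
  targets protected branch: no → false
  approvals ≥ 0: 2 ≥ 0 is true
  has `do-not-merge` label: yes → true
  target branch ∈ {develop, hotfix, main}: release is not in the set → false
  lint checks passing: no → false
  PR age ≤ 640 hours: 241 ≤ 640 is true
  lines changed ≤ 36196: 21828 ≤ 36196 is true
  coverage delta ≥ 70.3%: 98 ≥ 70.3 is true
  has merge conflicts: no → false
  CODEOWNER approved: yes → true
  CI tests passing: no → false
  files changed ≥ 107: 692 ≥ 107 is true
  PR age ≥ 583 hours: 241 ≥ 583 is false
Combine:
[1.1.1.1] false → false (antecedent false ⇒ implication holds) = true
[1.1.1.2.1] true AND true = true
[1.1.1.2] NOT true = false
[1.1.1.3] exactly-one(false, false) = false
[1.1.1] true AND false AND false = false
[1.1] NOT false = true
[1.2.2] true AND true = true
[1.2.3.1] false AND true = false
[1.2.3] NOT false = true
[1.2.4] exactly-one(false, false) = false
[1.2] true OR true OR true OR false = true
[1] true → true = true
[2] exactly-one(true, false) = true
[root] true AND true = true
Overall: true → merged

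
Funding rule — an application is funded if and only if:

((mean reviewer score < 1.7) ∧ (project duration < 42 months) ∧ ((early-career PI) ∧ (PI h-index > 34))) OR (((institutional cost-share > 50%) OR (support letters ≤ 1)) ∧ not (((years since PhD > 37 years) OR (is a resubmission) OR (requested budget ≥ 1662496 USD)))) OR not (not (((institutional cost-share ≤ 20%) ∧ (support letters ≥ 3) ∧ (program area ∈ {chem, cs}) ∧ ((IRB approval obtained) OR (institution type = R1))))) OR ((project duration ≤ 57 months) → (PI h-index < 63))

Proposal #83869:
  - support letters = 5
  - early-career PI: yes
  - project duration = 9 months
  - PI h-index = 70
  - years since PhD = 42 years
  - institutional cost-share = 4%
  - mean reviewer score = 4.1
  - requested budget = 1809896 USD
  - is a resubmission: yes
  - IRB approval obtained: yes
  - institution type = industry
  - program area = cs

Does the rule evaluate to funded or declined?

Funded

Atomic conditions:
  mean reviewer score < 1.7: 4.1 < 1.7 is false
  project duration < 42 months: 9 < 42 is true
  early-career PI: yes → true
  PI h-index > 34: 70 > 34 is true
  institutional cost-share > 50%: 4 > 50 is false
  support letters ≤ 1: 5 ≤ 1 is false
  years since PhD > 37 years: 42 > 37 is true
  is a resubmission: yes → true
  requested budget ≥ 1662496 USD: 1809896 ≥ 1662496 is true
  institutional cost-share ≤ 20%: 4 ≤ 20 is true
  support letters ≥ 3: 5 ≥ 3 is true
  program area ∈ {chem, cs}: cs is in the set → true
  IRB approval obtained: yes → true
  institution type = R1: industry == R1 is false
  project duration ≤ 57 months: 9 ≤ 57 is true
  PI h-index < 63: 70 < 63 is false
Combine:
[1.3] true AND true = true
[1] false AND true AND true = false
[2.1] false OR false = false
[2.2.1] true OR true OR true = true
[2.2] NOT true = false
[2] false AND false = false
[3.1.1.4] true OR false = true
[3.1.1] true AND true AND true AND true = true
[3.1] NOT true = false
[3] NOT false = true
[4] true → false = false
[root] false OR false OR true OR false = true
Overall: true → funded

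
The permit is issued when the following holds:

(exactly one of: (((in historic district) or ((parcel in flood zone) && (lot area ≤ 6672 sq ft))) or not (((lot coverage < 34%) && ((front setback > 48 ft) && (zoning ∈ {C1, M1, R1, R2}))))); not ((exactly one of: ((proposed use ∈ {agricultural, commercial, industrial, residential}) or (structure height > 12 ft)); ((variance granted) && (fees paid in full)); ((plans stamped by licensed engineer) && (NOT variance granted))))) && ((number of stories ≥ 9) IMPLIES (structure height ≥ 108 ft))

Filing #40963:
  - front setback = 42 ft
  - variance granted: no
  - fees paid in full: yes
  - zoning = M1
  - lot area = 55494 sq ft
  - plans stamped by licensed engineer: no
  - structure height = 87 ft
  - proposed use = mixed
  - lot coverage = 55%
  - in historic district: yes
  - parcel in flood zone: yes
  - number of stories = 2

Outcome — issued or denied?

Issued

Atomic conditions:
  in historic district: yes → true
  parcel in flood zone: yes → true
  lot area ≤ 6672 sq ft: 55494 ≤ 6672 is false
  lot coverage < 34%: 55 < 34 is false
  front setback > 48 ft: 42 > 48 is false
  zoning ∈ {C1, M1, R1, R2}: M1 is in the set → true
  proposed use ∈ {agricultural, commercial, industrial, residential}: mixed is not in the set → false
  structure height > 12 ft: 87 > 12 is true
  variance granted: no → false
  fees paid in full: yes → true
  plans stamped by licensed engineer: no → false
  NOT variance granted: no → true
  number of stories ≥ 9: 2 ≥ 9 is false
  structure height ≥ 108 ft: 87 ≥ 108 is false
Combine:
[1.1.1.2] true AND false = false
[1.1.1] true OR false = true
[1.1.2.1.2] false AND true = false
[1.1.2.1] false AND false = false
[1.1.2] NOT false = true
[1.1] true OR true = true
[1.2.1.1] false OR true = true
[1.2.1.2] false AND true = false
[1.2.1.3] false AND true = false
[1.2.1] exactly-one(true, false, false) = true
[1.2] NOT true = false
[1] exactly-one(true, false) = true
[2] false → false (antecedent false ⇒ implication holds) = true
[root] true AND true = true
Overall: true → issued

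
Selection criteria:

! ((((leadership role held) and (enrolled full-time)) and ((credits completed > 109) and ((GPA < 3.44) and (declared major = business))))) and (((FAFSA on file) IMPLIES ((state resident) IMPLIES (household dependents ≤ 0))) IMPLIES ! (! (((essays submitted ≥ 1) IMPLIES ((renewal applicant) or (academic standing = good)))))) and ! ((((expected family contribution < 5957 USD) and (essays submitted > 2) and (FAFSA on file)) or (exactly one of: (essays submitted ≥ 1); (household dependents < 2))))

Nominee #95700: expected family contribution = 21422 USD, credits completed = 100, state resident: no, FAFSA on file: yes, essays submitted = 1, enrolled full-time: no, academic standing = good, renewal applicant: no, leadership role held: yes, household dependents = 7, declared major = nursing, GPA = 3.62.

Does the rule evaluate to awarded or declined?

Atomic conditions:
  leadership role held: yes → true
  enrolled full-time: no → false
  credits completed > 109: 100 > 109 is false
  GPA < 3.44: 3.62 < 3.44 is false
  declared major = business: nursing == business is false
  FAFSA on file: yes → true
  state resident: no → false
  household dependents ≤ 0: 7 ≤ 0 is false
  essays submitted ≥ 1: 1 ≥ 1 is true
  renewal applicant: no → false
  academic standing = good: good == good is true
  expected family contribution < 5957 USD: 21422 < 5957 is false
  essays submitted > 2: 1 > 2 is false
  household dependents < 2: 7 < 2 is false
Combine:
[1.1.1] true AND false = false
[1.1.2.2] false AND false = false
[1.1.2] false AND false = false
[1.1] false AND false = false
[1] NOT false = true
[2.1.2] false → false (antecedent false ⇒ implication holds) = true
[2.1] true → true = true
[2.2.1.1.2] false OR true = true
[2.2.1.1] true → true = true
[2.2.1] NOT true = false
[2.2] NOT false = true
[2] true → true = true
[3.1.1] false AND false AND true = false
[3.1.2] exactly-one(true, false) = true
[3.1] false OR true = true
[3] NOT true = false
[root] true AND true AND false = false
Overall: false → declined

Declined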